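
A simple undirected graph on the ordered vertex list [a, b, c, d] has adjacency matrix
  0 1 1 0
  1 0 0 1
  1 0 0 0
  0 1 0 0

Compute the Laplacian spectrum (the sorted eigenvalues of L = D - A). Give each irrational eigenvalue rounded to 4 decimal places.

[0, 0.5858, 2, 3.4142]

Each diagonal entry of L is the vertex degree and each off-diagonal entry is -1 where an edge is present, 0 otherwise; in the order [a, b, c, d] the diagonal is [2, 2, 1, 1]. The multiplicity of 0 as a Laplacian eigenvalue equals the number of connected components. The single zero eigenvalue shows the graph is connected. The largest eigenvalue, 3.4142, is at most the vertex count 4.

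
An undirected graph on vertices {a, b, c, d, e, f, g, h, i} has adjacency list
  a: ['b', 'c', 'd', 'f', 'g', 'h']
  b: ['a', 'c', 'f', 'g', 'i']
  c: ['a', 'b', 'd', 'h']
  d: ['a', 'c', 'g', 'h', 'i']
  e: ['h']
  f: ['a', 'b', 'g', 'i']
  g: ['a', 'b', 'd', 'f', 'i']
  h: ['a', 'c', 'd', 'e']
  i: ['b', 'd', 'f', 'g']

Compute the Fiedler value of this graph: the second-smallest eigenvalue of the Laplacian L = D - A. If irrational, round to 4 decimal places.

Reading degrees in the order [a, b, c, d, e, f, g, h, i] gives [6, 5, 4, 5, 1, 4, 5, 4, 4]; set D = diag(6, 5, 4, 5, 1, 4, 5, 4, 4) and form L = D - A. The smallest Laplacian eigenvalue is always 0. The next one, lambda_2 = 0.7802, measures how hard the graph is to disconnect: larger values mean better connectivity. There is one zero in the spectrum, matching the 1 component. The eigenvalues sum to 38, which equals trace(L) = 2|E|.

0.7802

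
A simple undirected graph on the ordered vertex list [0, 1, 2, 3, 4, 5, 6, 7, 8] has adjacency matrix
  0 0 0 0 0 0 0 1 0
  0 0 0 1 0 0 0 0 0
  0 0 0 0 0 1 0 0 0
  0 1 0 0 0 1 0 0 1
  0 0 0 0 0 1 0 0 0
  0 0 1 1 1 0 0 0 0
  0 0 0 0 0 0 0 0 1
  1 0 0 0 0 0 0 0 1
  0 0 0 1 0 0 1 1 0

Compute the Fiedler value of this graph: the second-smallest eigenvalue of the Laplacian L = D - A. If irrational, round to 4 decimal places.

0.2118

Reading degrees in the order [0, 1, 2, 3, 4, 5, 6, 7, 8] gives [1, 1, 1, 3, 1, 3, 1, 2, 3]; set D = diag(1, 1, 1, 3, 1, 3, 1, 2, 3) and form L = D - A. The smallest Laplacian eigenvalue is always 0. The next one, lambda_2 = 0.2118, measures how hard the graph is to disconnect: larger values mean better connectivity. The largest eigenvalue, 4.8468, is at most the vertex count 9.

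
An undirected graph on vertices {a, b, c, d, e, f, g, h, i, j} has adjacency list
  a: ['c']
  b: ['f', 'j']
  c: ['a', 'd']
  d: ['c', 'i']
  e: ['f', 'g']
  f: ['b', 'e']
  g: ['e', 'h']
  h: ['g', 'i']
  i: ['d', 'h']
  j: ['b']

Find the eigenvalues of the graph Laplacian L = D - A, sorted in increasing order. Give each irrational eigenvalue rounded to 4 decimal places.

[0, 0.0979, 0.3820, 0.8244, 1.3820, 2, 2.6180, 3.1756, 3.6180, 3.9021]

With the vertex order [a, b, c, d, e, f, g, h, i, j], the degrees are [1, 2, 2, 2, 2, 2, 2, 2, 2, 1], giving D = diag(1, 2, 2, 2, 2, 2, 2, 2, 2, 1) and L = D - A. Since every row of L sums to 0, the all-ones vector is in the kernel and 0 is an eigenvalue. There is one zero in the spectrum, matching the 1 component. The eigenvalues sum to 18, which equals trace(L) = 2|E|.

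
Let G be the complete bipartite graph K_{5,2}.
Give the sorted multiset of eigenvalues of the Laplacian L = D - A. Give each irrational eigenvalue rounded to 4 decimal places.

[0, 2, 2, 2, 2, 5, 7]

The graph has 7 vertices and degree multiset [5, 5, 2, 2, 2, 2, 2]; D is the diagonal matrix of degrees and L = D - A. L is symmetric positive semidefinite, so every eigenvalue is real and nonnegative. The largest eigenvalue, 7, is at most the vertex count 7.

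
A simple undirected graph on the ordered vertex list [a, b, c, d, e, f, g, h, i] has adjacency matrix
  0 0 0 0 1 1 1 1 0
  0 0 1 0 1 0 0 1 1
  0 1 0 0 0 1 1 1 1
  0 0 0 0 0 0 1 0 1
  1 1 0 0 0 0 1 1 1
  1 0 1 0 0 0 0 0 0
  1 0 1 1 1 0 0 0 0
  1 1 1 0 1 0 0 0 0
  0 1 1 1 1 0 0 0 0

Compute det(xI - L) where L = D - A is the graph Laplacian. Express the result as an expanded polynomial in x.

x^9 - 34x^8 + 492x^7 - 3948x^6 + 19157x^5 - 57352x^4 + 103020x^3 - 101054x^2 + 41265x

Reading degrees in the order [a, b, c, d, e, f, g, h, i] gives [4, 4, 5, 2, 5, 2, 4, 4, 4]; set D = diag(4, 4, 5, 2, 5, 2, 4, 4, 4) and form L = D - A. Computing det(xI - L) by cofactor expansion (or equivalently via sum-over-permutations) gives x^9 - 34x^8 + 492x^7 - 3948x^6 + 19157x^5 - 57352x^4 + 103020x^3 - 101054x^2 + 41265x. The constant term is 0 because L is singular (the all-ones vector lies in its kernel). By the matrix-tree theorem the graph has (1/9) * product of the nonzero eigenvalues = 4585 spanning trees.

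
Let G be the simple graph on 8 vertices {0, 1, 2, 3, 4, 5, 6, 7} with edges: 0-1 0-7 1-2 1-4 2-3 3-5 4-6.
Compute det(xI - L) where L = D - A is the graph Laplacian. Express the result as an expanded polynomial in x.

x^8 - 14x^7 + 77x^6 - 212x^5 + 307x^4 - 224x^3 + 72x^2 - 8x

Each diagonal entry of L is the vertex degree and each off-diagonal entry is -1 where an edge is present, 0 otherwise; in the order [0, 1, 2, 3, 4, 5, 6, 7] the diagonal is [2, 3, 2, 2, 2, 1, 1, 1]. L has integer entries, so p(x) = det(xI - L) has integer coefficients. Expanding the determinant yields x^8 - 14x^7 + 77x^6 - 212x^5 + 307x^4 - 224x^3 + 72x^2 - 8x. The constant term is 0 because L is singular (the all-ones vector lies in its kernel). The largest eigenvalue, 4.4383, is at most the vertex count 8.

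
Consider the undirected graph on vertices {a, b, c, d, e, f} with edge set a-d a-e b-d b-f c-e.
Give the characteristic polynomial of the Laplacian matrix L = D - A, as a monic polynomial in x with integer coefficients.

With the vertex order [a, b, c, d, e, f], the degrees are [2, 2, 1, 2, 2, 1], giving D = diag(2, 2, 1, 2, 2, 1) and L = D - A. L has integer entries, so p(x) = det(xI - L) has integer coefficients. Expanding the determinant yields x^6 - 10x^5 + 36x^4 - 56x^3 + 35x^2 - 6x. The coefficient of x^5 equals -trace(L) = -10, matching the sum of degrees. The largest eigenvalue, 3.7321, is at most the vertex count 6.

x^6 - 10x^5 + 36x^4 - 56x^3 + 35x^2 - 6x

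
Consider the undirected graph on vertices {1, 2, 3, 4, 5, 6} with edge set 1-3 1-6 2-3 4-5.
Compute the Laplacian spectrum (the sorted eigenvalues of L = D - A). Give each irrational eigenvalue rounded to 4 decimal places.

[0, 0, 0.5858, 2, 2, 3.4142]

Reading degrees in the order [1, 2, 3, 4, 5, 6] gives [2, 1, 2, 1, 1, 1]; set D = diag(2, 1, 2, 1, 1, 1) and form L = D - A. The multiplicity of 0 as a Laplacian eigenvalue equals the number of connected components. The 2 zero eigenvalues correspond to the 2 connected components.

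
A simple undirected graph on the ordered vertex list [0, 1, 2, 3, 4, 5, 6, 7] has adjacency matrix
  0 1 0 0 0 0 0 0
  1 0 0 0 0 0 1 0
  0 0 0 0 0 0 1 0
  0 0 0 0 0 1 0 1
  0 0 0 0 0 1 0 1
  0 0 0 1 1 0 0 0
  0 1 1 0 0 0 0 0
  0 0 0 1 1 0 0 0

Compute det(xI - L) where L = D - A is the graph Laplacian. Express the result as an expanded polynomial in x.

x^8 - 14x^7 + 78x^6 - 220x^5 + 328x^4 - 240x^3 + 64x^2

Each diagonal entry of L is the vertex degree and each off-diagonal entry is -1 where an edge is present, 0 otherwise; in the order [0, 1, 2, 3, 4, 5, 6, 7] the diagonal is [1, 2, 1, 2, 2, 2, 2, 2]. Computing det(xI - L) by cofactor expansion (or equivalently via sum-over-permutations) gives x^8 - 14x^7 + 78x^6 - 220x^5 + 328x^4 - 240x^3 + 64x^2. The coefficient of x^7 equals -trace(L) = -14, matching the sum of degrees. The eigenvalues sum to 14, which equals trace(L) = 2|E|.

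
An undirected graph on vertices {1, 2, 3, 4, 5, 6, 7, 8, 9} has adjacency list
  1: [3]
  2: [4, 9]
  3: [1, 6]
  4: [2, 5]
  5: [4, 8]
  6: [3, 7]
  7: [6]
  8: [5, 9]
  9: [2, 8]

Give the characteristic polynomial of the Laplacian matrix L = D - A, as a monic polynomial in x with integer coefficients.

x^9 - 16x^8 + 105x^7 - 364x^6 + 715x^5 - 790x^4 + 450x^3 - 100x^2

Reading degrees in the order [1, 2, 3, 4, 5, 6, 7, 8, 9] gives [1, 2, 2, 2, 2, 2, 1, 2, 2]; set D = diag(1, 2, 2, 2, 2, 2, 1, 2, 2) and form L = D - A. L has integer entries, so p(x) = det(xI - L) has integer coefficients. Expanding the determinant yields x^9 - 16x^8 + 105x^7 - 364x^6 + 715x^5 - 790x^4 + 450x^3 - 100x^2. The coefficient of x^8 equals -trace(L) = -16, matching the sum of degrees. The largest eigenvalue, 3.6180, is at most the vertex count 9.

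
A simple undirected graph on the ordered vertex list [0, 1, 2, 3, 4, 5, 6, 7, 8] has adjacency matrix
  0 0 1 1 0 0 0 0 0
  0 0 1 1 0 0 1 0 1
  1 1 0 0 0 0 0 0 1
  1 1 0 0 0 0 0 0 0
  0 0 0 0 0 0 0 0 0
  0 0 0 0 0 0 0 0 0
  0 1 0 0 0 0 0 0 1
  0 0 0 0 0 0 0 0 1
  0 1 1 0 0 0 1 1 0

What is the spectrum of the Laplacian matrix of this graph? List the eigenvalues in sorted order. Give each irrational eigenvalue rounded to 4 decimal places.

[0, 0, 0, 0.7419, 1.3878, 2.3466, 3.0855, 5.1211, 5.3170]

Each diagonal entry of L is the vertex degree and each off-diagonal entry is -1 where an edge is present, 0 otherwise; in the order [0, 1, 2, 3, 4, 5, 6, 7, 8] the diagonal is [2, 4, 3, 2, 0, 0, 2, 1, 4]. The multiplicity of 0 as a Laplacian eigenvalue equals the number of connected components. The 3 zero eigenvalues correspond to the 3 connected components. The eigenvalues sum to 18, which equals trace(L) = 2|E|. There are 3 zeros in the spectrum, matching the 3 components.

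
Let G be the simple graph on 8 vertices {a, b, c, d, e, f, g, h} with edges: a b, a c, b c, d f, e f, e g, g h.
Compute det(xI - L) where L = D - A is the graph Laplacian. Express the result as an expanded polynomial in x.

Reading degrees in the order [a, b, c, d, e, f, g, h] gives [2, 2, 2, 1, 2, 2, 2, 1]; set D = diag(2, 2, 2, 1, 2, 2, 2, 1) and form L = D - A. L has integer entries, so p(x) = det(xI - L) has integer coefficients. Expanding the determinant yields x^8 - 14x^7 + 78x^6 - 218x^5 + 314x^4 - 210x^3 + 45x^2. The coefficient of x^7 equals -trace(L) = -14, matching the sum of degrees. The eigenvalues sum to 14, which equals trace(L) = 2|E|. There are 2 zeros in the spectrum, matching the 2 components.

x^8 - 14x^7 + 78x^6 - 218x^5 + 314x^4 - 210x^3 + 45x^2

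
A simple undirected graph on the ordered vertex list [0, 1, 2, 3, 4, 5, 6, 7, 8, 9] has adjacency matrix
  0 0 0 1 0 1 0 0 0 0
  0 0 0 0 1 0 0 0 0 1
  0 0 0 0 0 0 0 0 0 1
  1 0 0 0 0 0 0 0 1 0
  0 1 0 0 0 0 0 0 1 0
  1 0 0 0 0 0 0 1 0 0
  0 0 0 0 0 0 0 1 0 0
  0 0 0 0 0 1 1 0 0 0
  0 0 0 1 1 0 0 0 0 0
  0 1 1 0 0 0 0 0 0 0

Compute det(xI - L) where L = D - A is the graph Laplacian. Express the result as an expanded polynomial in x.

With the vertex order [0, 1, 2, 3, 4, 5, 6, 7, 8, 9], the degrees are [2, 2, 1, 2, 2, 2, 1, 2, 2, 2], giving D = diag(2, 2, 1, 2, 2, 2, 1, 2, 2, 2) and L = D - A. Computing det(xI - L) by cofactor expansion (or equivalently via sum-over-permutations) gives x^10 - 18x^9 + 136x^8 - 560x^7 + 1365x^6 - 2002x^5 + 1716x^4 - 792x^3 + 165x^2 - 10x. The constant term is 0 because L is singular (the all-ones vector lies in its kernel). The eigenvalues sum to 18, which equals trace(L) = 2|E|. By the matrix-tree theorem the graph has (1/10) * product of the nonzero eigenvalues = 1 spanning tree.

x^10 - 18x^9 + 136x^8 - 560x^7 + 1365x^6 - 2002x^5 + 1716x^4 - 792x^3 + 165x^2 - 10x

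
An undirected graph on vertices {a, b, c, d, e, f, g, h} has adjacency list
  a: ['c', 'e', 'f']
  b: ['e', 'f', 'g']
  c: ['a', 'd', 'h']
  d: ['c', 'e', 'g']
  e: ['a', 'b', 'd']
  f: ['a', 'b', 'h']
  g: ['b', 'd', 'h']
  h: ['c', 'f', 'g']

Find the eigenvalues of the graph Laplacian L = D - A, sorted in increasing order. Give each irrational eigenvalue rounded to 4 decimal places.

[0, 2, 2, 2, 4, 4, 4, 6]

Reading degrees in the order [a, b, c, d, e, f, g, h] gives [3, 3, 3, 3, 3, 3, 3, 3]; set D = diag(3, 3, 3, 3, 3, 3, 3, 3) and form L = D - A. L is symmetric positive semidefinite, so every eigenvalue is real and nonnegative. The single zero eigenvalue shows the graph is connected. The largest eigenvalue, 6, is at most the vertex count 8.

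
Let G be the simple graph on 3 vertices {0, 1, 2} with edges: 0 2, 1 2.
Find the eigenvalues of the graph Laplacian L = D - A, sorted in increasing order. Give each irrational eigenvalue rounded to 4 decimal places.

With the vertex order [0, 1, 2], the degrees are [1, 1, 2], giving D = diag(1, 1, 2) and L = D - A. L is symmetric positive semidefinite, so every eigenvalue is real and nonnegative. The single zero eigenvalue shows the graph is connected. By the matrix-tree theorem the graph has (1/3) * product of the nonzero eigenvalues = 1 spanning tree.

[0, 1, 3]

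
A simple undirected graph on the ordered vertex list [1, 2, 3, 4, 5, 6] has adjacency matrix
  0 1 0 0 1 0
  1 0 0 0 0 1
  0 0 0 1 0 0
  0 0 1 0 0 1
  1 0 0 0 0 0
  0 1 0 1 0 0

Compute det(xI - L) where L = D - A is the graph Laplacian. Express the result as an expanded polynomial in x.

Reading degrees in the order [1, 2, 3, 4, 5, 6] gives [2, 2, 1, 2, 1, 2]; set D = diag(2, 2, 1, 2, 1, 2) and form L = D - A. L has integer entries, so p(x) = det(xI - L) has integer coefficients. Expanding the determinant yields x^6 - 10x^5 + 36x^4 - 56x^3 + 35x^2 - 6x. The coefficient of x^5 equals -trace(L) = -10, matching the sum of degrees. The largest eigenvalue, 3.7321, is at most the vertex count 6. The eigenvalues sum to 10, which equals trace(L) = 2|E|.

x^6 - 10x^5 + 36x^4 - 56x^3 + 35x^2 - 6x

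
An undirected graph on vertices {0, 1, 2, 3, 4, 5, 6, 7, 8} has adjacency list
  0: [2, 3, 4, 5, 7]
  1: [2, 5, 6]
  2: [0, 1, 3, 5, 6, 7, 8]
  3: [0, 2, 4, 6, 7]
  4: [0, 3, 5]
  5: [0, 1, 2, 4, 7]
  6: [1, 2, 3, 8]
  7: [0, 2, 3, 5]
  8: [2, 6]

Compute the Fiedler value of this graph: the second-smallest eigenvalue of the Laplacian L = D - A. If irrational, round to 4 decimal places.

1.5002

With the vertex order [0, 1, 2, 3, 4, 5, 6, 7, 8], the degrees are [5, 3, 7, 5, 3, 5, 4, 4, 2], giving D = diag(5, 3, 7, 5, 3, 5, 4, 4, 2) and L = D - A. The sorted Laplacian eigenvalues are [0, 1.5002, 2.5394, 3.3736, 4.0575, 5.8024, 5.8758, 6.7232, 8.1278]; the algebraic connectivity is the second entry, 1.5002. By the matrix-tree theorem the graph has (1/9) * product of the nonzero eigenvalues = 10795 spanning trees.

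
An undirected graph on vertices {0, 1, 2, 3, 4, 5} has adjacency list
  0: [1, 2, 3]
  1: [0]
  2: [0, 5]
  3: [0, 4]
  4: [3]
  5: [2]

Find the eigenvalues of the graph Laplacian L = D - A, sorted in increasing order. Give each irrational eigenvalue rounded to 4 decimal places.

[0, 0.3820, 0.6972, 2, 2.6180, 4.3028]

Each diagonal entry of L is the vertex degree and each off-diagonal entry is -1 where an edge is present, 0 otherwise; in the order [0, 1, 2, 3, 4, 5] the diagonal is [3, 1, 2, 2, 1, 1]. Diagonalising L (or applying a numerical eigensolver to the 6x6 matrix) gives the spectrum above.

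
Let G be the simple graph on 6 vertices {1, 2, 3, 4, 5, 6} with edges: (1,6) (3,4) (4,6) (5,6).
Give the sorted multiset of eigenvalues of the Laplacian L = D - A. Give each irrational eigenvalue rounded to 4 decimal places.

Reading degrees in the order [1, 2, 3, 4, 5, 6] gives [1, 0, 1, 2, 1, 3]; set D = diag(1, 0, 1, 2, 1, 3) and form L = D - A. L is symmetric positive semidefinite, so every eigenvalue is real and nonnegative. The 2 zero eigenvalues correspond to the 2 connected components.

[0, 0, 0.5188, 1, 2.3111, 4.1701]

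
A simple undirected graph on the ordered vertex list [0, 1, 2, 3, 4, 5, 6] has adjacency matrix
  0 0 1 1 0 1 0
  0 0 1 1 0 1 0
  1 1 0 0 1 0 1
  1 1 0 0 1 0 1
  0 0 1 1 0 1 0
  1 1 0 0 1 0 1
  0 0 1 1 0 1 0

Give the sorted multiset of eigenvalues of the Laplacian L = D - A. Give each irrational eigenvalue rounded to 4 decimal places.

Each diagonal entry of L is the vertex degree and each off-diagonal entry is -1 where an edge is present, 0 otherwise; in the order [0, 1, 2, 3, 4, 5, 6] the diagonal is [3, 3, 4, 4, 3, 4, 3]. The multiplicity of 0 as a Laplacian eigenvalue equals the number of connected components. The eigenvalues sum to 24, which equals trace(L) = 2|E|. The largest eigenvalue, 7, is at most the vertex count 7.

[0, 3, 3, 3, 4, 4, 7]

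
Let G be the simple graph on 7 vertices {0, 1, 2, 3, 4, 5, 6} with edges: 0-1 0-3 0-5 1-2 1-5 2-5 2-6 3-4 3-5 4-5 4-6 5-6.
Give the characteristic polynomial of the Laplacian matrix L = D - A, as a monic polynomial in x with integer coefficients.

Each diagonal entry of L is the vertex degree and each off-diagonal entry is -1 where an edge is present, 0 otherwise; in the order [0, 1, 2, 3, 4, 5, 6] the diagonal is [3, 3, 3, 3, 3, 6, 3]. Computing det(xI - L) by cofactor expansion (or equivalently via sum-over-permutations) gives x^7 - 24x^6 + 231x^5 - 1140x^4 + 3036x^3 - 4128x^2 + 2240x. The coefficient of x^6 equals -trace(L) = -24, matching the sum of degrees. By the matrix-tree theorem the graph has (1/7) * product of the nonzero eigenvalues = 320 spanning trees.

x^7 - 24x^6 + 231x^5 - 1140x^4 + 3036x^3 - 4128x^2 + 2240x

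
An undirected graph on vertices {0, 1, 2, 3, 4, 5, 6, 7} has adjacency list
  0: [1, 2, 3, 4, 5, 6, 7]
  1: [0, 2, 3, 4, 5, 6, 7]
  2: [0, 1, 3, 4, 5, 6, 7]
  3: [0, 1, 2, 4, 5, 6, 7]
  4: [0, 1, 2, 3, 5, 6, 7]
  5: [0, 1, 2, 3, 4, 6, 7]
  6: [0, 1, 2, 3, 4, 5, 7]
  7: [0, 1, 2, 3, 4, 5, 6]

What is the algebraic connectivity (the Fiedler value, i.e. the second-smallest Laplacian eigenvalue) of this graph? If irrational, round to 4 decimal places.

8

Reading degrees in the order [0, 1, 2, 3, 4, 5, 6, 7] gives [7, 7, 7, 7, 7, 7, 7, 7]; set D = diag(7, 7, 7, 7, 7, 7, 7, 7) and form L = D - A. The smallest Laplacian eigenvalue is always 0. The next one, lambda_2 = 8, measures how hard the graph is to disconnect: larger values mean better connectivity. By the matrix-tree theorem the graph has (1/8) * product of the nonzero eigenvalues = 262144 spanning trees.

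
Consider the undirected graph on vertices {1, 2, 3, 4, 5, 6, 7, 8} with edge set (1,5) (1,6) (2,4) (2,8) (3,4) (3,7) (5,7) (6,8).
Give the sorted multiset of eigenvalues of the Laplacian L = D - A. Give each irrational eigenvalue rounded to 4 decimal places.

Reading degrees in the order [1, 2, 3, 4, 5, 6, 7, 8] gives [2, 2, 2, 2, 2, 2, 2, 2]; set D = diag(2, 2, 2, 2, 2, 2, 2, 2) and form L = D - A. Diagonalising L (or applying a numerical eigensolver to the 8x8 matrix) gives the spectrum above. The single zero eigenvalue shows the graph is connected. By the matrix-tree theorem the graph has (1/8) * product of the nonzero eigenvalues = 8 spanning trees.

[0, 0.5858, 0.5858, 2, 2, 3.4142, 3.4142, 4]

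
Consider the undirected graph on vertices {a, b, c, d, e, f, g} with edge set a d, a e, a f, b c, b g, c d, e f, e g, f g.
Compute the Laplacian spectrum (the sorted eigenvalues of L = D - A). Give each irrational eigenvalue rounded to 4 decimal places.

[0, 0.8851, 1.3820, 3.2541, 3.6180, 4, 4.8608]

Reading degrees in the order [a, b, c, d, e, f, g] gives [3, 2, 2, 2, 3, 3, 3]; set D = diag(3, 2, 2, 2, 3, 3, 3) and form L = D - A. The multiplicity of 0 as a Laplacian eigenvalue equals the number of connected components. The single zero eigenvalue shows the graph is connected. The eigenvalues sum to 18, which equals trace(L) = 2|E|.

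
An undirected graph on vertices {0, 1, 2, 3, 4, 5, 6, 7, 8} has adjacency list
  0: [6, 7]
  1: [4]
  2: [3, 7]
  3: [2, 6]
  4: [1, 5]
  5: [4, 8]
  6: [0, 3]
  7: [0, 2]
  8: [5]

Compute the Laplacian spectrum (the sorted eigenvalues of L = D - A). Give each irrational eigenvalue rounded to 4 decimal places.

[0, 0, 0.5858, 1.3820, 1.3820, 2, 3.4142, 3.6180, 3.6180]

Reading degrees in the order [0, 1, 2, 3, 4, 5, 6, 7, 8] gives [2, 1, 2, 2, 2, 2, 2, 2, 1]; set D = diag(2, 1, 2, 2, 2, 2, 2, 2, 1) and form L = D - A. The multiplicity of 0 as a Laplacian eigenvalue equals the number of connected components. The 2 zero eigenvalues correspond to the 2 connected components. There are 2 zeros in the spectrum, matching the 2 components.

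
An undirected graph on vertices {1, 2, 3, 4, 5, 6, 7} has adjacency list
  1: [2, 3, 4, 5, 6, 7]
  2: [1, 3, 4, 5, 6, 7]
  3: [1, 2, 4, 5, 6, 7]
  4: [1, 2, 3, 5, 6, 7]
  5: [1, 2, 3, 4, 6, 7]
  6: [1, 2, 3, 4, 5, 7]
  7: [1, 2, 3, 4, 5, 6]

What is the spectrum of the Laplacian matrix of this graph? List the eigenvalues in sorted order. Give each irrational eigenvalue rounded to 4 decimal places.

[0, 7, 7, 7, 7, 7, 7]

With the vertex order [1, 2, 3, 4, 5, 6, 7], the degrees are [6, 6, 6, 6, 6, 6, 6], giving D = diag(6, 6, 6, 6, 6, 6, 6) and L = D - A. Since every row of L sums to 0, the all-ones vector is in the kernel and 0 is an eigenvalue. The single zero eigenvalue shows the graph is connected. There is one zero in the spectrum, matching the 1 component.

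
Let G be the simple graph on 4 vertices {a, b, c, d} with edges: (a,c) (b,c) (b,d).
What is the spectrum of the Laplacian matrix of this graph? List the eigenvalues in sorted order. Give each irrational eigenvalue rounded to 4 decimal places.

Each diagonal entry of L is the vertex degree and each off-diagonal entry is -1 where an edge is present, 0 otherwise; in the order [a, b, c, d] the diagonal is [1, 2, 2, 1]. L is symmetric positive semidefinite, so every eigenvalue is real and nonnegative. The single zero eigenvalue shows the graph is connected. The eigenvalues sum to 6, which equals trace(L) = 2|E|. There is one zero in the spectrum, matching the 1 component.

[0, 0.5858, 2, 3.4142]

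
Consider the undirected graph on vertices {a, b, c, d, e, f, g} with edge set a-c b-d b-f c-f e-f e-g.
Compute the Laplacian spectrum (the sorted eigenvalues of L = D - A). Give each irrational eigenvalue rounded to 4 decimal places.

[0, 0.3820, 0.3820, 1.5858, 2.6180, 2.6180, 4.4142]

Reading degrees in the order [a, b, c, d, e, f, g] gives [1, 2, 2, 1, 2, 3, 1]; set D = diag(1, 2, 2, 1, 2, 3, 1) and form L = D - A. Diagonalising L (or applying a numerical eigensolver to the 7x7 matrix) gives the spectrum above. The eigenvalues sum to 12, which equals trace(L) = 2|E|.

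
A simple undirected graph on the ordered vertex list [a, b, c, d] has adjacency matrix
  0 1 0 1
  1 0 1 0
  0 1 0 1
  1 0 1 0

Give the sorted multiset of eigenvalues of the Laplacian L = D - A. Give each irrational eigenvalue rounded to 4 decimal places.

With the vertex order [a, b, c, d], the degrees are [2, 2, 2, 2], giving D = diag(2, 2, 2, 2) and L = D - A. Diagonalising L (or applying a numerical eigensolver to the 4x4 matrix) gives the spectrum above. The single zero eigenvalue shows the graph is connected. The eigenvalues sum to 8, which equals trace(L) = 2|E|.

[0, 2, 2, 4]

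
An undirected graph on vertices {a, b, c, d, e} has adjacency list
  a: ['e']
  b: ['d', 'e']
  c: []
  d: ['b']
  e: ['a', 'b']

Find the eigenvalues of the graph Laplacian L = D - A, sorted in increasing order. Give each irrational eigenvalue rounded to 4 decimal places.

With the vertex order [a, b, c, d, e], the degrees are [1, 2, 0, 1, 2], giving D = diag(1, 2, 0, 1, 2) and L = D - A. The multiplicity of 0 as a Laplacian eigenvalue equals the number of connected components. The 2 zero eigenvalues correspond to the 2 connected components. The eigenvalues sum to 6, which equals trace(L) = 2|E|.

[0, 0, 0.5858, 2, 3.4142]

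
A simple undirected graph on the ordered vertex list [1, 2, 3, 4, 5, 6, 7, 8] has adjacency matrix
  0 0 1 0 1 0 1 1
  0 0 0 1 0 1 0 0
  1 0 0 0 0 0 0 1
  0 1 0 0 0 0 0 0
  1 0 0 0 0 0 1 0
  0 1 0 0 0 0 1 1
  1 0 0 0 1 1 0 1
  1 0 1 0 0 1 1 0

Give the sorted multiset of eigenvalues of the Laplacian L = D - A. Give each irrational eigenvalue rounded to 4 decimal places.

Reading degrees in the order [1, 2, 3, 4, 5, 6, 7, 8] gives [4, 2, 2, 1, 2, 3, 4, 4]; set D = diag(4, 2, 2, 1, 2, 3, 4, 4) and form L = D - A. Diagonalising L (or applying a numerical eigensolver to the 8x8 matrix) gives the spectrum above. By the matrix-tree theorem the graph has (1/8) * product of the nonzero eigenvalues = 54 spanning trees. The largest eigenvalue, 5.4270, is at most the vertex count 8.

[0, 0.3659, 1.6972, 1.8486, 3, 4.3585, 5.3028, 5.4270]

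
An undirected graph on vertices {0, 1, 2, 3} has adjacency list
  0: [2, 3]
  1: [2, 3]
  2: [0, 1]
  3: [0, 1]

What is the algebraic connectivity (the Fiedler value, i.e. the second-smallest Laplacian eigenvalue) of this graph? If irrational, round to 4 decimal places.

2

With the vertex order [0, 1, 2, 3], the degrees are [2, 2, 2, 2], giving D = diag(2, 2, 2, 2) and L = D - A. The smallest Laplacian eigenvalue is always 0. The next one, lambda_2 = 2, measures how hard the graph is to disconnect: larger values mean better connectivity. By the matrix-tree theorem the graph has (1/4) * product of the nonzero eigenvalues = 4 spanning trees. The largest eigenvalue, 4, is at most the vertex count 4.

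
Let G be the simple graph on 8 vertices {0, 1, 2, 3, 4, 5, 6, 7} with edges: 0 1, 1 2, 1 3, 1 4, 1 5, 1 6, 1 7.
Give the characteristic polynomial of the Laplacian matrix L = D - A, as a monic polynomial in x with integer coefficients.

Reading degrees in the order [0, 1, 2, 3, 4, 5, 6, 7] gives [1, 7, 1, 1, 1, 1, 1, 1]; set D = diag(1, 7, 1, 1, 1, 1, 1, 1) and form L = D - A. Computing det(xI - L) by cofactor expansion (or equivalently via sum-over-permutations) gives x^8 - 14x^7 + 63x^6 - 140x^5 + 175x^4 - 126x^3 + 49x^2 - 8x. The constant term is 0 because L is singular (the all-ones vector lies in its kernel).

x^8 - 14x^7 + 63x^6 - 140x^5 + 175x^4 - 126x^3 + 49x^2 - 8x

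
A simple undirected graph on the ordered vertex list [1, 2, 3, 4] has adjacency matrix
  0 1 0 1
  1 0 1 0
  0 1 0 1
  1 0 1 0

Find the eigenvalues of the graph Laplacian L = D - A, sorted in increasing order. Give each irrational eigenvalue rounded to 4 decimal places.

[0, 2, 2, 4]

Reading degrees in the order [1, 2, 3, 4] gives [2, 2, 2, 2]; set D = diag(2, 2, 2, 2) and form L = D - A. Since every row of L sums to 0, the all-ones vector is in the kernel and 0 is an eigenvalue. The single zero eigenvalue shows the graph is connected.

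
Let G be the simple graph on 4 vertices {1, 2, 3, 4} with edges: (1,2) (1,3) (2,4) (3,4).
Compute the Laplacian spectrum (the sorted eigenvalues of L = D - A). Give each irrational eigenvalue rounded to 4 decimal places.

With the vertex order [1, 2, 3, 4], the degrees are [2, 2, 2, 2], giving D = diag(2, 2, 2, 2) and L = D - A. Diagonalising L (or applying a numerical eigensolver to the 4x4 matrix) gives the spectrum above. The eigenvalues sum to 8, which equals trace(L) = 2|E|.

[0, 2, 2, 4]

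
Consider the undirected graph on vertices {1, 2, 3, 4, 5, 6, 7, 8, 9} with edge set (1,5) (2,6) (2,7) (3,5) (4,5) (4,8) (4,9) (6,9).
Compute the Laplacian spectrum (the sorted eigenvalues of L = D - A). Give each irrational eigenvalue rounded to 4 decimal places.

Each diagonal entry of L is the vertex degree and each off-diagonal entry is -1 where an edge is present, 0 otherwise; in the order [1, 2, 3, 4, 5, 6, 7, 8, 9] the diagonal is [1, 2, 1, 3, 3, 2, 1, 1, 2]. Since every row of L sums to 0, the all-ones vector is in the kernel and 0 is an eigenvalue.

[0, 0.1627, 0.5321, 1, 1, 2.0892, 3, 3.5723, 4.6437]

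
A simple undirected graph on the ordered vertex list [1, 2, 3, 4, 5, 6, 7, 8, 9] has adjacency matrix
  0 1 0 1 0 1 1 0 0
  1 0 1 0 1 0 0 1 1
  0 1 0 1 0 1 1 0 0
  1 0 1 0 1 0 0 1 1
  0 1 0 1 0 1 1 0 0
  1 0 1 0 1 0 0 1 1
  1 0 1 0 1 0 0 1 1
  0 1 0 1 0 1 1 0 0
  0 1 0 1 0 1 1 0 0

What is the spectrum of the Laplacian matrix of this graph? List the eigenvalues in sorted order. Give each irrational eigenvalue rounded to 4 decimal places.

[0, 4, 4, 4, 4, 5, 5, 5, 9]

With the vertex order [1, 2, 3, 4, 5, 6, 7, 8, 9], the degrees are [4, 5, 4, 5, 4, 5, 5, 4, 4], giving D = diag(4, 5, 4, 5, 4, 5, 5, 4, 4) and L = D - A. Since every row of L sums to 0, the all-ones vector is in the kernel and 0 is an eigenvalue. By the matrix-tree theorem the graph has (1/9) * product of the nonzero eigenvalues = 32000 spanning trees.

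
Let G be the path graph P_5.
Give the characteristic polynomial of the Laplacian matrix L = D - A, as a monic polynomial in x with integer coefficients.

x^5 - 8x^4 + 21x^3 - 20x^2 + 5x

The graph has 5 vertices and degree multiset [2, 2, 2, 1, 1]; D is the diagonal matrix of degrees and L = D - A. Computing det(xI - L) by cofactor expansion (or equivalently via sum-over-permutations) gives x^5 - 8x^4 + 21x^3 - 20x^2 + 5x. The constant term is 0 because L is singular (the all-ones vector lies in its kernel). The largest eigenvalue, 3.6180, is at most the vertex count 5. By the matrix-tree theorem the graph has (1/5) * product of the nonzero eigenvalues = 1 spanning tree.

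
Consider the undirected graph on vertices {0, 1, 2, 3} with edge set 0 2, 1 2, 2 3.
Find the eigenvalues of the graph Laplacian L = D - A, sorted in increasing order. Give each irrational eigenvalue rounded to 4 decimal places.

Each diagonal entry of L is the vertex degree and each off-diagonal entry is -1 where an edge is present, 0 otherwise; in the order [0, 1, 2, 3] the diagonal is [1, 1, 3, 1]. Since every row of L sums to 0, the all-ones vector is in the kernel and 0 is an eigenvalue. The single zero eigenvalue shows the graph is connected. The largest eigenvalue, 4, is at most the vertex count 4.

[0, 1, 1, 4]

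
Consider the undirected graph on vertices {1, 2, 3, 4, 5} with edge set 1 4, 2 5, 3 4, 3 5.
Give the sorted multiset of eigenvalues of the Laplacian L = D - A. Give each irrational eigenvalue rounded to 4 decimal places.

Reading degrees in the order [1, 2, 3, 4, 5] gives [1, 1, 2, 2, 2]; set D = diag(1, 1, 2, 2, 2) and form L = D - A. The multiplicity of 0 as a Laplacian eigenvalue equals the number of connected components.

[0, 0.3820, 1.3820, 2.6180, 3.6180]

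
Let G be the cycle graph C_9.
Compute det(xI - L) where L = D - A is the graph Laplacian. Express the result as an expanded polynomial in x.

x^9 - 18x^8 + 135x^7 - 546x^6 + 1287x^5 - 1782x^4 + 1386x^3 - 540x^2 + 81x

The graph has 9 vertices and degree multiset [2, 2, 2, 2, 2, 2, 2, 2, 2]; D is the diagonal matrix of degrees and L = D - A. L has integer entries, so p(x) = det(xI - L) has integer coefficients. Expanding the determinant yields x^9 - 18x^8 + 135x^7 - 546x^6 + 1287x^5 - 1782x^4 + 1386x^3 - 540x^2 + 81x. The coefficient of x^8 equals -trace(L) = -18, matching the sum of degrees. The eigenvalues sum to 18, which equals trace(L) = 2|E|. By the matrix-tree theorem the graph has (1/9) * product of the nonzero eigenvalues = 9 spanning trees.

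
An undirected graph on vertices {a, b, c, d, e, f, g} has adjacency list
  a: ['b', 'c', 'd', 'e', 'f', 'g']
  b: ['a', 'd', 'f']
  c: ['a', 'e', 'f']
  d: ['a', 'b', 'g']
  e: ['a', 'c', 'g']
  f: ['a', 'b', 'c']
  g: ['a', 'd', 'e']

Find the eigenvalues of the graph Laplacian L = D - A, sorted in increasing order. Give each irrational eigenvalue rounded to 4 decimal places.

[0, 2, 2, 4, 4, 5, 7]

Each diagonal entry of L is the vertex degree and each off-diagonal entry is -1 where an edge is present, 0 otherwise; in the order [a, b, c, d, e, f, g] the diagonal is [6, 3, 3, 3, 3, 3, 3]. Diagonalising L (or applying a numerical eigensolver to the 7x7 matrix) gives the spectrum above.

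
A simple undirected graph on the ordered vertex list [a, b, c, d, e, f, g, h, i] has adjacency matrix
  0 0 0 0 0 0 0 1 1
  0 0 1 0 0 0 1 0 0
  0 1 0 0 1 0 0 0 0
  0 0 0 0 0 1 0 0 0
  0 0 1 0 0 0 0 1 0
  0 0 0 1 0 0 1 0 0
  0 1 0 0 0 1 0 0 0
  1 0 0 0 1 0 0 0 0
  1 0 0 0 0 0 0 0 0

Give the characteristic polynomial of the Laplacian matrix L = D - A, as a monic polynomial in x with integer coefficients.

x^9 - 16x^8 + 105x^7 - 364x^6 + 715x^5 - 792x^4 + 462x^3 - 120x^2 + 9x

Each diagonal entry of L is the vertex degree and each off-diagonal entry is -1 where an edge is present, 0 otherwise; in the order [a, b, c, d, e, f, g, h, i] the diagonal is [2, 2, 2, 1, 2, 2, 2, 2, 1]. L has integer entries, so p(x) = det(xI - L) has integer coefficients. Expanding the determinant yields x^9 - 16x^8 + 105x^7 - 364x^6 + 715x^5 - 792x^4 + 462x^3 - 120x^2 + 9x. The coefficient of x^8 equals -trace(L) = -16, matching the sum of degrees.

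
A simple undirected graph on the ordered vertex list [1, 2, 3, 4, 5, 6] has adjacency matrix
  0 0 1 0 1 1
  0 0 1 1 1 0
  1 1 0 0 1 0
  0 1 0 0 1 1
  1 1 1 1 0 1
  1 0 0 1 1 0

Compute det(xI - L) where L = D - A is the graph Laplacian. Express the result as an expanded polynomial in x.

x^6 - 20x^5 + 155x^4 - 580x^3 + 1045x^2 - 726x

Reading degrees in the order [1, 2, 3, 4, 5, 6] gives [3, 3, 3, 3, 5, 3]; set D = diag(3, 3, 3, 3, 5, 3) and form L = D - A. L has integer entries, so p(x) = det(xI - L) has integer coefficients. Expanding the determinant yields x^6 - 20x^5 + 155x^4 - 580x^3 + 1045x^2 - 726x. Since p(0) = det(-L) = 0, x divides p(x).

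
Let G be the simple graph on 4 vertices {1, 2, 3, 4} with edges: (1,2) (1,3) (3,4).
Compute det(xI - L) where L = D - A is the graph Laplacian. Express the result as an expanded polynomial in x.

With the vertex order [1, 2, 3, 4], the degrees are [2, 1, 2, 1], giving D = diag(2, 1, 2, 1) and L = D - A. L has integer entries, so p(x) = det(xI - L) has integer coefficients. Expanding the determinant yields x^4 - 6x^3 + 10x^2 - 4x. Since p(0) = det(-L) = 0, x divides p(x). The largest eigenvalue, 3.4142, is at most the vertex count 4.

x^4 - 6x^3 + 10x^2 - 4x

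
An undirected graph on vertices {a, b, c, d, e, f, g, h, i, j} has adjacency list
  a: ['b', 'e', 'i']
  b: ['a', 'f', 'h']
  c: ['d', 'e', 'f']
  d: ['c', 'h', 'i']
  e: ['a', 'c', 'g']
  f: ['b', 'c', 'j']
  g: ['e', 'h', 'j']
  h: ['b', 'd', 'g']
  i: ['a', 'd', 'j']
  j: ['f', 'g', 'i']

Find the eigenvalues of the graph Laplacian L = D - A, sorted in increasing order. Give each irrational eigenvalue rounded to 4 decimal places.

With the vertex order [a, b, c, d, e, f, g, h, i, j], the degrees are [3, 3, 3, 3, 3, 3, 3, 3, 3, 3], giving D = diag(3, 3, 3, 3, 3, 3, 3, 3, 3, 3) and L = D - A. The multiplicity of 0 as a Laplacian eigenvalue equals the number of connected components.

[0, 2, 2, 2, 2, 2, 5, 5, 5, 5]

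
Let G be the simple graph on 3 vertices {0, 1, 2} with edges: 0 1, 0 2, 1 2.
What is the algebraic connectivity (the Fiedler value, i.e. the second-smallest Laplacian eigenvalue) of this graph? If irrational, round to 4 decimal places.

3

With the vertex order [0, 1, 2], the degrees are [2, 2, 2], giving D = diag(2, 2, 2) and L = D - A. Computing the eigenvalues of L and sorting gives [0, 3, 3]. The Fiedler value lambda_2 = 3 is strictly positive, so the graph is connected. The eigenvalues sum to 6, which equals trace(L) = 2|E|.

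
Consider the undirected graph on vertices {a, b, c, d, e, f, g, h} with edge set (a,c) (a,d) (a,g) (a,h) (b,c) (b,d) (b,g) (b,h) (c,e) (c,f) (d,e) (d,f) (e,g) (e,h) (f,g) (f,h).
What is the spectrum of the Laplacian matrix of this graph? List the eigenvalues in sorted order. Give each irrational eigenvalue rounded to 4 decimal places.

With the vertex order [a, b, c, d, e, f, g, h], the degrees are [4, 4, 4, 4, 4, 4, 4, 4], giving D = diag(4, 4, 4, 4, 4, 4, 4, 4) and L = D - A. Since every row of L sums to 0, the all-ones vector is in the kernel and 0 is an eigenvalue. The single zero eigenvalue shows the graph is connected.

[0, 4, 4, 4, 4, 4, 4, 8]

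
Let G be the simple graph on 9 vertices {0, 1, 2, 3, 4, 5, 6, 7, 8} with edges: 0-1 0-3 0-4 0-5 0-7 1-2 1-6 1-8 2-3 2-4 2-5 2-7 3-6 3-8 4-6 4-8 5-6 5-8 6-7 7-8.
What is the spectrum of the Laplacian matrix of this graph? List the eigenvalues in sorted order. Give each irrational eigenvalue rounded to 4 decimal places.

Each diagonal entry of L is the vertex degree and each off-diagonal entry is -1 where an edge is present, 0 otherwise; in the order [0, 1, 2, 3, 4, 5, 6, 7, 8] the diagonal is [5, 4, 5, 4, 4, 4, 5, 4, 5]. Since every row of L sums to 0, the all-ones vector is in the kernel and 0 is an eigenvalue. The largest eigenvalue, 9, is at most the vertex count 9. By the matrix-tree theorem the graph has (1/9) * product of the nonzero eigenvalues = 32000 spanning trees.

[0, 4, 4, 4, 4, 5, 5, 5, 9]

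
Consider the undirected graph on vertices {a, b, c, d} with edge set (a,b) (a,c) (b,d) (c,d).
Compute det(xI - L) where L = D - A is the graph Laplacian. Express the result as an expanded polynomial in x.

x^4 - 8x^3 + 20x^2 - 16x

With the vertex order [a, b, c, d], the degrees are [2, 2, 2, 2], giving D = diag(2, 2, 2, 2) and L = D - A. L has integer entries, so p(x) = det(xI - L) has integer coefficients. Expanding the determinant yields x^4 - 8x^3 + 20x^2 - 16x. The coefficient of x^3 equals -trace(L) = -8, matching the sum of degrees.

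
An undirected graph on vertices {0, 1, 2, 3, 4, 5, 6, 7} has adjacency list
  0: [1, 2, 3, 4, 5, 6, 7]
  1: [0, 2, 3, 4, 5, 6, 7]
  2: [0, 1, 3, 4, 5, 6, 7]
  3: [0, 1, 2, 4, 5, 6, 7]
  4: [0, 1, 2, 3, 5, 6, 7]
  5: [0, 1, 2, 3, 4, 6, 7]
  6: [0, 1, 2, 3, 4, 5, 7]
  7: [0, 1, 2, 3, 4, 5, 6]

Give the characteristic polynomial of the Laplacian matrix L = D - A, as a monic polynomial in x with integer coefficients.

x^8 - 56x^7 + 1344x^6 - 17920x^5 + 143360x^4 - 688128x^3 + 1835008x^2 - 2097152x

Reading degrees in the order [0, 1, 2, 3, 4, 5, 6, 7] gives [7, 7, 7, 7, 7, 7, 7, 7]; set D = diag(7, 7, 7, 7, 7, 7, 7, 7) and form L = D - A. Computing det(xI - L) by cofactor expansion (or equivalently via sum-over-permutations) gives x^8 - 56x^7 + 1344x^6 - 17920x^5 + 143360x^4 - 688128x^3 + 1835008x^2 - 2097152x. The coefficient of x^7 equals -trace(L) = -56, matching the sum of degrees.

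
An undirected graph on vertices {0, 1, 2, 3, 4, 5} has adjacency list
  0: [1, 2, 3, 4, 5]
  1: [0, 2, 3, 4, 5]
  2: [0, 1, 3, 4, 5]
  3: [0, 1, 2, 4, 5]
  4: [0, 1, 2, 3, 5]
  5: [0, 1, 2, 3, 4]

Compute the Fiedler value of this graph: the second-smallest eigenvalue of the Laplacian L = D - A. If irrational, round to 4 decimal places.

Each diagonal entry of L is the vertex degree and each off-diagonal entry is -1 where an edge is present, 0 otherwise; in the order [0, 1, 2, 3, 4, 5] the diagonal is [5, 5, 5, 5, 5, 5]. Computing the eigenvalues of L and sorting gives [0, 6, 6, 6, 6, 6]. The Fiedler value lambda_2 = 6 is strictly positive, so the graph is connected. By the matrix-tree theorem the graph has (1/6) * product of the nonzero eigenvalues = 1296 spanning trees. The largest eigenvalue, 6, is at most the vertex count 6.

6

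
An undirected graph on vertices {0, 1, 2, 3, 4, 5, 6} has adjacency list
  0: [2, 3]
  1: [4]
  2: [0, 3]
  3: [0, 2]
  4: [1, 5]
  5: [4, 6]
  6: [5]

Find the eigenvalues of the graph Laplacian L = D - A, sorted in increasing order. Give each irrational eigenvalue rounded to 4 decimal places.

[0, 0, 0.5858, 2, 3, 3, 3.4142]

Each diagonal entry of L is the vertex degree and each off-diagonal entry is -1 where an edge is present, 0 otherwise; in the order [0, 1, 2, 3, 4, 5, 6] the diagonal is [2, 1, 2, 2, 2, 2, 1]. L is symmetric positive semidefinite, so every eigenvalue is real and nonnegative. The 2 zero eigenvalues correspond to the 2 connected components. The eigenvalues sum to 12, which equals trace(L) = 2|E|.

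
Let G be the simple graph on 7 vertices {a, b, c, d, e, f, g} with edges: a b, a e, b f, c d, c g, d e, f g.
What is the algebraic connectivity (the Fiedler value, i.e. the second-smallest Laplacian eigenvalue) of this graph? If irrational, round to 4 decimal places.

With the vertex order [a, b, c, d, e, f, g], the degrees are [2, 2, 2, 2, 2, 2, 2], giving D = diag(2, 2, 2, 2, 2, 2, 2) and L = D - A. The sorted Laplacian eigenvalues are [0, 0.7530, 0.7530, 2.4450, 2.4450, 3.8019, 3.8019]; the algebraic connectivity is the second entry, 0.7530.

0.7530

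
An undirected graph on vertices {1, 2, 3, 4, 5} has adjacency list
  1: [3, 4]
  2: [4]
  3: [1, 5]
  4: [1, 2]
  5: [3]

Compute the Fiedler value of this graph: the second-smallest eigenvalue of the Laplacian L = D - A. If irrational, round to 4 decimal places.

With the vertex order [1, 2, 3, 4, 5], the degrees are [2, 1, 2, 2, 1], giving D = diag(2, 1, 2, 2, 1) and L = D - A. The smallest Laplacian eigenvalue is always 0. The next one, lambda_2 = 0.3820, measures how hard the graph is to disconnect: larger values mean better connectivity.

0.3820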